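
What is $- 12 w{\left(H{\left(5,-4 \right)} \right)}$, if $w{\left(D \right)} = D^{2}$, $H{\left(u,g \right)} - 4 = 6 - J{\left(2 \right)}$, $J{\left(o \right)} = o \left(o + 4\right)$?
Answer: $-48$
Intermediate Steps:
$J{\left(o \right)} = o \left(4 + o\right)$
$H{\left(u,g \right)} = -2$ ($H{\left(u,g \right)} = 4 + \left(6 - 2 \left(4 + 2\right)\right) = 4 + \left(6 - 2 \cdot 6\right) = 4 + \left(6 - 12\right) = 4 - 6 = -2$)
$- 12 w{\left(H{\left(5,-4 \right)} \right)} = - 12 \left(-2\right)^{2} = \left(-12\right) 4 = -48$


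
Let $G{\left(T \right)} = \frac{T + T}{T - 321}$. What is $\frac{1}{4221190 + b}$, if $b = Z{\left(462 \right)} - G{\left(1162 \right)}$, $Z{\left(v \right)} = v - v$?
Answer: $\frac{841}{3550018466} \approx 2.369 \cdot 10^{-7}$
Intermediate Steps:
$G{\left(T \right)} = \frac{2 T}{-321 + T}$
$Z{\left(v \right)} = 0$
$b = - \frac{2324}{841}$ ($b = 0 - 2 \cdot 1162 \frac{1}{-321 + 1162} = 0 - 2 \cdot 1162 \cdot \frac{1}{841} = 0 - \frac{2324}{841} = - \frac{2324}{841} \approx -2.7634$)
$\frac{1}{4221190 + b} = \frac{1}{4221190 - \frac{2324}{841}} = \frac{1}{\frac{3550018466}{841}} = \frac{841}{3550018466}$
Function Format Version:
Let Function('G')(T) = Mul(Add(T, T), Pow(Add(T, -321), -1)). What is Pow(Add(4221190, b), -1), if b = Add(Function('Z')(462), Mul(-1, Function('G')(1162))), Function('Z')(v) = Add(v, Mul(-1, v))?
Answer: Rational(841, 3550018466) ≈ 2.3690e-7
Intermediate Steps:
Function('G')(T) = Mul(2, T, Pow(Add(-321, T), -1)) (Function('G')(T) = Mul(Mul(2, T), Pow(Add(-321, T), -1)) = Mul(2, T, Pow(Add(-321, T), -1)))
Function('Z')(v) = 0
b = Rational(-2324, 841) (b = Add(0, Mul(-1, Mul(2, 1162, Pow(Add(-321, 1162), -1)))) = Add(0, Mul(-1, Mul(2, 1162, Pow(841, -1)))) = Add(0, Mul(-1, Mul(2, 1162, Rational(1, 841)))) = Add(0, Mul(-1, Rational(2324, 841))) = Add(0, Rational(-2324, 841)) = Rational(-2324, 841) ≈ -2.7634)
Pow(Add(4221190, b), -1) = Pow(Add(4221190, Rational(-2324, 841)), -1) = Pow(Rational(3550018466, 841), -1) = Rational(841, 3550018466)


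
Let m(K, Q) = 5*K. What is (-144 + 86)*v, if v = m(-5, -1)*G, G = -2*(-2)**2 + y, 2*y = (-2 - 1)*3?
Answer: -18125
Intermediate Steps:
y = -9/2 (y = ((-2 - 1)*3)/2 = (-3*3)/2 = (1/2)*(-9) = -9/2 ≈ -4.5000)
G = -25/2 (G = -2*(-2)**2 - 9/2 = -2*4 - 9/2 = -8 - 9/2 = -25/2 ≈ -12.500)
v = 625/2 (v = (5*(-5))*(-25/2) = -25*(-25/2) = 625/2 ≈ 312.50)
(-144 + 86)*v = (-144 + 86)*(625/2) = -58*625/2 = -18125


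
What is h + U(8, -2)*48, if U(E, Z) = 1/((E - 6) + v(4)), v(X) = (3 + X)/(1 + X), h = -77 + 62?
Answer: -15/17 ≈ -0.88235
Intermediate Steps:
h = -15
v(X) = (3 + X)/(1 + X)
U(E, Z) = 1/(-23/5 + E) (U(E, Z) = 1/((E - 6) + (3 + 4)/(1 + 4)) = 1/((-6 + E) + 7/5) = 1/(-23/5 + E))
h + U(8, -2)*48 = -15 + (5/(-23 + 5*8))*48 = -15 + (5/(-23 + 40))*48 = -15 + (5/17)*48 = -15 + 240/17 = -15/17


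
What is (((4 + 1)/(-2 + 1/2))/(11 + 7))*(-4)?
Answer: 20/27 ≈ 0.74074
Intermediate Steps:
(((4 + 1)/(-2 + 1/2))/(11 + 7))*(-4) = ((5/(-2 + ½))/18)*(-4) = ((5/(-3/2))*(1/18))*(-4) = ((5*(-⅔))*(1/18))*(-4) = -10/3*1/18*(-4) = -5/27*(-4) = 20/27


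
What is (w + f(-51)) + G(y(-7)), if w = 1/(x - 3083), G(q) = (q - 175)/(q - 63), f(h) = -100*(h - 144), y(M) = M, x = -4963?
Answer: 784589593/40230 ≈ 19503.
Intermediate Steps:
f(h) = 14400 - 100*h (f(h) = -100*(-144 + h) = 14400 - 100*h)
G(q) = (-175 + q)/(-63 + q)
w = -1/8046 (w = 1/(-4963 - 3083) = 1/(-8046) = -1/8046 ≈ -0.00012429)
(w + f(-51)) + G(y(-7)) = (-1/8046 + (14400 - 100*(-51))) + (-175 - 7)/(-63 - 7) = (-1/8046 + (14400 + 5100)) - 182/(-70) = (-1/8046 + 19500) - 1/70*(-182) = 156896999/8046 + 13/5 = 784589593/40230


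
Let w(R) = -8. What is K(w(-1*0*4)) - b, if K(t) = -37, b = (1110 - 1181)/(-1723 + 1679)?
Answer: -1699/44 ≈ -38.614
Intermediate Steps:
b = 71/44 (b = -71/(-44) = -71*(-1/44) = 71/44 ≈ 1.6136)
K(w(-1*0*4)) - b = -37 - 1*71/44 = -37 - 71/44 = -1699/44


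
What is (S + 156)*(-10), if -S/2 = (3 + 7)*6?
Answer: -360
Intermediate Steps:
S = -120 (S = -2*(3 + 7)*6 = -20*6 = -2*60 = -120)
(S + 156)*(-10) = (-120 + 156)*(-10) = 36*(-10) = -360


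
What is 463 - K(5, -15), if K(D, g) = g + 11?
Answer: 467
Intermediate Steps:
K(D, g) = 11 + g
463 - K(5, -15) = 463 - (11 - 15) = 463 - 1*(-4) = 463 + 4 = 467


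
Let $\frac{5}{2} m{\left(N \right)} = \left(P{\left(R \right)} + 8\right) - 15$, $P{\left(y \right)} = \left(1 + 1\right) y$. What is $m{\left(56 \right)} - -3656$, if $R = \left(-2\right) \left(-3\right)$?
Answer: $3658$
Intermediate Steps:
$R = 6$
$P{\left(y \right)} = 2 y$
$m{\left(N \right)} = 2$ ($m{\left(N \right)} = \frac{2 \left(\left(2 \cdot 6 + 8\right) - 15\right)}{5} = \frac{2 \left(\left(12 + 8\right) - 15\right)}{5} = \frac{2 \left(20 - 15\right)}{5} = \frac{2}{5} \cdot 5 = 2$)
$m{\left(56 \right)} - -3656 = 2 - -3656 = 2 + 3656 = 3658$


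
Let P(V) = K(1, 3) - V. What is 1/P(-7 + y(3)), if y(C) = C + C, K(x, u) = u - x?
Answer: 1/3 ≈ 0.33333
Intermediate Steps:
y(C) = 2*C
P(V) = 2 - V (P(V) = (3 - 1*1) - V = (3 - 1) - V = 2 - V)
1/P(-7 + y(3)) = 1/(2 - (-7 + 2*3)) = 1/(2 - (-7 + 6)) = 1/(2 - 1*(-1)) = 1/(2 + 1) = 1/3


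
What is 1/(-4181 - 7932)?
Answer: -1/12113 ≈ -8.2556e-5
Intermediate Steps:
1/(-4181 - 7932) = 1/(-12113) = -1/12113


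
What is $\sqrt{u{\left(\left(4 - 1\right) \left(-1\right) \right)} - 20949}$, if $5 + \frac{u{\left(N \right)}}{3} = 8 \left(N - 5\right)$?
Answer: $2 i \sqrt{5289} \approx 145.45 i$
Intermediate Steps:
$u{\left(N \right)} = -135 + 24 N$ ($u{\left(N \right)} = -15 + 3 \cdot 8 \left(N - 5\right) = -15 + 3 \cdot 8 \left(-5 + N\right) = -15 + 3 \left(-40 + 8 N\right) = -15 + \left(-120 + 24 N\right) = -135 + 24 N$)
$\sqrt{u{\left(\left(4 - 1\right) \left(-1\right) \right)} - 20949} = \sqrt{\left(-135 + 24 \left(4 - 1\right) \left(-1\right)\right) - 20949} = \sqrt{\left(-135 + 24 \cdot 3 \left(-1\right)\right) - 20949} = \sqrt{\left(-135 + 24 \left(-3\right)\right) - 20949} = \sqrt{\left(-135 - 72\right) - 20949} = \sqrt{-207 - 20949} = \sqrt{-21156} = 2 i \sqrt{5289}$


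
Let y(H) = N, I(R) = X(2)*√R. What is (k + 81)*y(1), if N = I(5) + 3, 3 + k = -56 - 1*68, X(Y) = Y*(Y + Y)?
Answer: -138 - 368*√5 ≈ -960.87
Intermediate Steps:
X(Y) = 2*Y² (X(Y) = Y*(2*Y) = 2*Y²)
I(R) = 8*√R (I(R) = (2*2²)*√R = (2*4)*√R = 8*√R)
k = -127 (k = -3 + (-56 - 1*68) = -3 + (-56 - 68) = -3 - 124 = -127)
N = 3 + 8*√5 (N = 8*√5 + 3 = 3 + 8*√5 ≈ 20.889)
y(H) = 3 + 8*√5
(k + 81)*y(1) = (-127 + 81)*(3 + 8*√5) = -46*(3 + 8*√5) = -138 - 368*√5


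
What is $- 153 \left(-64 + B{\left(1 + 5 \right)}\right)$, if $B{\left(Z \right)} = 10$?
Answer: $8262$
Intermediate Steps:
$- 153 \left(-64 + B{\left(1 + 5 \right)}\right) = - 153 \left(-64 + 10\right) = \left(-153\right) \left(-54\right) = 8262$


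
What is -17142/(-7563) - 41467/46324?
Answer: 160157029/116782804 ≈ 1.3714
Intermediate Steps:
-17142/(-7563) - 41467/46324 = -17142*(-1/7563) - 41467*1/46324 = 5714/2521 - 41467/46324 = 160157029/116782804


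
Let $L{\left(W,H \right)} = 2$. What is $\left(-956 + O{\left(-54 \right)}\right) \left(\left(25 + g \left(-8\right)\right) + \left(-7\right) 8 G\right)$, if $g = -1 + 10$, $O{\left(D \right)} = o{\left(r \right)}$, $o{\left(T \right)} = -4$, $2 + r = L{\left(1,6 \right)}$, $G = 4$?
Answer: $260160$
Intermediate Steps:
$r = 0$ ($r = -2 + 2 = 0$)
$O{\left(D \right)} = -4$
$g = 9$
$\left(-956 + O{\left(-54 \right)}\right) \left(\left(25 + g \left(-8\right)\right) + \left(-7\right) 8 G\right) = \left(-956 - 4\right) \left(\left(25 + 9 \left(-8\right)\right) + \left(-7\right) 8 \cdot 4\right) = - 960 \left(\left(25 - 72\right) - 224\right) = - 960 \left(-47 - 224\right) = \left(-960\right) \left(-271\right) = 260160$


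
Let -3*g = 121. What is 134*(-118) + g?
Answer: -47557/3 ≈ -15852.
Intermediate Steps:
g = -121/3 (g = -⅓*121 = -121/3 ≈ -40.333)
134*(-118) + g = 134*(-118) - 121/3 = -15812 - 121/3 = -47557/3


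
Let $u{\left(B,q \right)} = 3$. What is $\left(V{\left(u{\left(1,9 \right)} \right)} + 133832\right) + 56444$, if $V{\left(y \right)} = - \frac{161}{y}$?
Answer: $\frac{570667}{3} \approx 1.9022 \cdot 10^{5}$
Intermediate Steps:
$\left(V{\left(u{\left(1,9 \right)} \right)} + 133832\right) + 56444 = \left(- \frac{161}{3} + 133832\right) + 56444 = \frac{401335}{3} + 56444 = \frac{570667}{3}$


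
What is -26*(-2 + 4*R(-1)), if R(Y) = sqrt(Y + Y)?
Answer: 52 - 104*I*sqrt(2) ≈ 52.0 - 147.08*I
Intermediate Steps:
R(Y) = sqrt(2)*sqrt(Y) (R(Y) = sqrt(2*Y) = sqrt(2)*sqrt(Y))
-26*(-2 + 4*R(-1)) = -26*(-2 + 4*(sqrt(2)*sqrt(-1))) = -26*(-2 + 4*(sqrt(2)*I)) = -26*(-2 + 4*(I*sqrt(2))) = -26*(-2 + 4*I*sqrt(2)) = 52 - 104*I*sqrt(2)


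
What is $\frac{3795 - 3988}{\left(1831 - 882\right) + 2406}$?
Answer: $- \frac{193}{3355} \approx -0.057526$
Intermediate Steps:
$\frac{3795 - 3988}{\left(1831 - 882\right) + 2406} = - \frac{193}{\left(1831 - 882\right) + 2406} = - \frac{193}{949 + 2406} = - \frac{193}{3355}$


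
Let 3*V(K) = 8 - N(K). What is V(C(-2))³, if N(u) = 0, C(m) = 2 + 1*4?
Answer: 512/27 ≈ 18.963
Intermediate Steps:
C(m) = 6 (C(m) = 2 + 4 = 6)
V(K) = 8/3 (V(K) = (8 - 1*0)/3 = (8 + 0)/3 = (⅓)*8 = 8/3)
V(C(-2))³ = (8/3)³ = 512/27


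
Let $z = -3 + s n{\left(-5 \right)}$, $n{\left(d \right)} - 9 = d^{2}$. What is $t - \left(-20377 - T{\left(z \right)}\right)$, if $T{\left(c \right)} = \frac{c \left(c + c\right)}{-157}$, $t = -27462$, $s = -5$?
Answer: $- \frac{1172203}{157} \approx -7466.3$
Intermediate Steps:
$n{\left(d \right)} = 9 + d^{2}$
$z = -173$ ($z = -3 - 5 \left(9 + \left(-5\right)^{2}\right) = -3 - 5 \left(9 + 25\right) = -3 - 170 = -173$)
$T{\left(c \right)} = - \frac{2 c^{2}}{157}$ ($T{\left(c \right)} = c 2 c \left(- \frac{1}{157}\right) = 2 c^{2} \left(- \frac{1}{157}\right) = - \frac{2 c^{2}}{157}$)
$t - \left(-20377 - T{\left(z \right)}\right) = -27462 - \left(-20377 - - \frac{2 \left(-173\right)^{2}}{157}\right) = -27462 - \left(-20377 - \left(- \frac{2}{157}\right) 29929\right) = -27462 - \left(-20377 - - \frac{59858}{157}\right) = -27462 - \left(-20377 + \frac{59858}{157}\right) = -27462 - - \frac{3139331}{157} = -27462 + \frac{3139331}{157} = - \frac{1172203}{157}$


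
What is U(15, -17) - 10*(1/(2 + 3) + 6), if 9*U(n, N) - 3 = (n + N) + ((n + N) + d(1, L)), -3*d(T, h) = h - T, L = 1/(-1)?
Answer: -1675/27 ≈ -62.037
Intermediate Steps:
L = -1
d(T, h) = -h/3 + T/3 (d(T, h) = -(h - T)/3 = -h/3 + T/3)
U(n, N) = 11/27 + 2*N/9 + 2*n/9 (U(n, N) = 1/3 + ((n + N) + ((n + N) + (-1/3*(-1) + (1/3)*1)))/9 = 1/3 + ((N + n) + ((N + n) + (1/3 + 1/3)))/9 = 1/3 + ((N + n) + ((N + n) + 2/3))/9 = 1/3 + ((N + n) + (2/3 + N + n))/9 = 1/3 + (2/3 + 2*N + 2*n)/9 = 1/3 + (2/27 + 2*N/9 + 2*n/9) = 11/27 + 2*N/9 + 2*n/9)
U(15, -17) - 10*(1/(2 + 3) + 6) = (11/27 + (2/9)*(-17) + (2/9)*15) - 10*(1/(2 + 3) + 6) = (11/27 - 34/9 + 10/3) - 10*(1/5 + 6) = -1/27 - 10*(1/5 + 6) = -1/27 - 10*31/5 = -1/27 - 1*62 = -1/27 - 62 = -1675/27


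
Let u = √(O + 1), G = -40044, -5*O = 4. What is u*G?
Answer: -40044*√5/5 ≈ -17908.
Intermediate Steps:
O = -⅘ (O = -⅕*4 = -⅘ ≈ -0.80000)
u = √5/5 (u = √(-⅘ + 1) = √(⅕) = √5/5 ≈ 0.44721)
u*G = (√5/5)*(-40044) = -40044*√5/5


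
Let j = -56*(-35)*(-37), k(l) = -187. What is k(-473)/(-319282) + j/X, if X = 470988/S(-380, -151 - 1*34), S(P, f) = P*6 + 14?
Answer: 267692863801/767234646 ≈ 348.91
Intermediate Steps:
j = -72520 (j = 1960*(-37) = -72520)
S(P, f) = 14 + 6*P (S(P, f) = 6*P + 14 = 14 + 6*P)
X = -235494/1133 (X = 470988/(14 + 6*(-380)) = 470988/(14 - 2280) = 470988/(-2266) = 470988*(-1/2266) = -235494/1133 ≈ -207.85)
k(-473)/(-319282) + j/X = -187/(-319282) - 72520/(-235494/1133) = -187*(-1/319282) - 72520*(-1133/235494) = 187/319282 + 838420/2403 = 267692863801/767234646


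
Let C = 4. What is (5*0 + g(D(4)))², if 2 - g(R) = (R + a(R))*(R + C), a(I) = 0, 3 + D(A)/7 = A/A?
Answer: 19044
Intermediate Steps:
D(A) = -14 (D(A) = -21 + 7*(A/A) = -21 + 7*1 = -21 + 7 = -14)
g(R) = 2 - R*(4 + R) (g(R) = 2 - (R + 0)*(R + 4) = 2 - R*(4 + R))
(5*0 + g(D(4)))² = (5*0 + (2 - 1*(-14)² - 4*(-14)))² = (0 + (2 - 1*196 + 56))² = (0 + (2 - 196 + 56))² = (0 - 138)² = (-138)² = 19044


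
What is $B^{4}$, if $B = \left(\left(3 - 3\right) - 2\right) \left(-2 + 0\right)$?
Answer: $256$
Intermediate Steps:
$B = 4$ ($B = \left(\left(3 - 3\right) - 2\right) \left(-2\right) = \left(0 - 2\right) \left(-2\right) = \left(-2\right) \left(-2\right) = 4$)
$B^{4} = 4^{4} = 256$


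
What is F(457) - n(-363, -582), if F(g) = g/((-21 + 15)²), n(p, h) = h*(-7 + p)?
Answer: -7751783/36 ≈ -2.1533e+5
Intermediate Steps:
F(g) = g/36 (F(g) = g/((-6)²) = g/36)
F(457) - n(-363, -582) = (1/36)*457 - (-582)*(-7 - 363) = 457/36 - (-582)*(-370) = 457/36 - 1*215340 = 457/36 - 215340 = -7751783/36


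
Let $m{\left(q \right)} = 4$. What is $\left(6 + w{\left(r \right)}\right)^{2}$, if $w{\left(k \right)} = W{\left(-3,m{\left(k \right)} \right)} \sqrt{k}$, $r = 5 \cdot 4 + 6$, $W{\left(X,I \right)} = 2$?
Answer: $140 + 24 \sqrt{26} \approx 262.38$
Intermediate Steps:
$r = 26$ ($r = 20 + 6 = 26$)
$w{\left(k \right)} = 2 \sqrt{k}$
$\left(6 + w{\left(r \right)}\right)^{2} = \left(6 + 2 \sqrt{26}\right)^{2}$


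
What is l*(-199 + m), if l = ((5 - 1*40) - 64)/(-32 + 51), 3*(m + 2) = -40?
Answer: 21219/19 ≈ 1116.8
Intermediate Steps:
m = -46/3 (m = -2 + (⅓)*(-40) = -2 - 40/3 = -46/3 ≈ -15.333)
l = -99/19 (l = ((5 - 40) - 64)/19 = (-35 - 64)*(1/19) = -99*1/19 = -99/19 ≈ -5.2105)
l*(-199 + m) = -99*(-199 - 46/3)/19 = -99/19*(-643/3) = 21219/19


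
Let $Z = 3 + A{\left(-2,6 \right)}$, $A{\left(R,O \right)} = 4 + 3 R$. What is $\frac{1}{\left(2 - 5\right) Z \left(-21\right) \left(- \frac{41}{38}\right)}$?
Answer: $- \frac{38}{2583} \approx -0.014712$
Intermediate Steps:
$Z = 1$ ($Z = 3 + \left(4 + 3 \left(-2\right)\right) = 3 + \left(4 - 6\right) = 3 - 2 = 1$)
$\frac{1}{\left(2 - 5\right) Z \left(-21\right) \left(- \frac{41}{38}\right)} = \frac{1}{\left(2 - 5\right) 1 \left(-21\right) \left(- \frac{41}{38}\right)} = \frac{1}{\left(-3\right) 1 \left(-21\right) \left(\left(-41\right) \frac{1}{38}\right)} = \frac{1}{\left(-3\right) \left(-21\right) \left(- \frac{41}{38}\right)} = \frac{1}{63 \left(- \frac{41}{38}\right)} = \frac{1}{- \frac{2583}{38}} = - \frac{38}{2583}$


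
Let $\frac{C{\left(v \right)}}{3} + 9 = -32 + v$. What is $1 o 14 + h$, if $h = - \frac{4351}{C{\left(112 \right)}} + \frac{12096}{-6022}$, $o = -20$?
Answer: $- \frac{193965125}{641343} \approx -302.44$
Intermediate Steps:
$C{\left(v \right)} = -123 + 3 v$ ($C{\left(v \right)} = -27 + 3 \left(-32 + v\right) = -27 + \left(-96 + 3 v\right) = -123 + 3 v$)
$h = - \frac{14389085}{641343}$ ($h = - \frac{4351}{-123 + 3 \cdot 112} + \frac{12096}{-6022} = - \frac{4351}{-123 + 336} + 12096 \left(- \frac{1}{6022}\right) = - \frac{4351}{213} - \frac{6048}{3011} = - \frac{14389085}{641343} \approx -22.436$)
$1 o 14 + h = 1 \left(-20\right) 14 - \frac{14389085}{641343} = \left(-20\right) 14 - \frac{14389085}{641343} = -280 - \frac{14389085}{641343} = - \frac{193965125}{641343}$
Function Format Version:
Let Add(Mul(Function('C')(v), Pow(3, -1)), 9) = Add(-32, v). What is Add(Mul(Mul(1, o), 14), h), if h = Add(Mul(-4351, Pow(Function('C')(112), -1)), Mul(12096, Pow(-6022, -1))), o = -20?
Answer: Rational(-193965125, 641343) ≈ -302.44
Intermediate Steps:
Function('C')(v) = Add(-123, Mul(3, v)) (Function('C')(v) = Add(-27, Mul(3, Add(-32, v))) = Add(-27, Add(-96, Mul(3, v))) = Add(-123, Mul(3, v)))
h = Rational(-14389085, 641343) (h = Add(Mul(-4351, Pow(Add(-123, Mul(3, 112)), -1)), Mul(12096, Pow(-6022, -1))) = Add(Mul(-4351, Pow(Add(-123, 336), -1)), Mul(12096, Rational(-1, 6022))) = Add(Mul(-4351, Pow(213, -1)), Rational(-6048, 3011)) = Add(Mul(-4351, Rational(1, 213)), Rational(-6048, 3011)) = Add(Rational(-4351, 213), Rational(-6048, 3011)) = Rational(-14389085, 641343) ≈ -22.436)
Add(Mul(Mul(1, o), 14), h) = Add(Mul(Mul(1, -20), 14), Rational(-14389085, 641343)) = Add(Mul(-20, 14), Rational(-14389085, 641343)) = Add(-280, Rational(-14389085, 641343)) = Rational(-193965125, 641343)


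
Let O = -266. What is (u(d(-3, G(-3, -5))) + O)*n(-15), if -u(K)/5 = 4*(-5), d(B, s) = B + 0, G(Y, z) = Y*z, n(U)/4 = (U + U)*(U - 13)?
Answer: -557760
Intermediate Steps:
n(U) = 8*U*(-13 + U) (n(U) = 4*((U + U)*(U - 13)) = 4*((2*U)*(-13 + U)) = 4*(2*U*(-13 + U)) = 8*U*(-13 + U))
d(B, s) = B
u(K) = 100 (u(K) = -20*(-5) = -5*(-20) = 100)
(u(d(-3, G(-3, -5))) + O)*n(-15) = (100 - 266)*(8*(-15)*(-13 - 15)) = -1328*(-15)*(-28) = -166*3360 = -557760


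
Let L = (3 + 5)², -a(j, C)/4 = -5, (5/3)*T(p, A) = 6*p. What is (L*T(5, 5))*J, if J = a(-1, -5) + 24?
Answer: 50688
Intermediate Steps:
T(p, A) = 18*p/5 (T(p, A) = 3*(6*p)/5 = 18*p/5)
a(j, C) = 20 (a(j, C) = -4*(-5) = 20)
L = 64 (L = 8² = 64)
J = 44 (J = 20 + 24 = 44)
(L*T(5, 5))*J = (64*((18/5)*5))*44 = (64*18)*44 = 1152*44 = 50688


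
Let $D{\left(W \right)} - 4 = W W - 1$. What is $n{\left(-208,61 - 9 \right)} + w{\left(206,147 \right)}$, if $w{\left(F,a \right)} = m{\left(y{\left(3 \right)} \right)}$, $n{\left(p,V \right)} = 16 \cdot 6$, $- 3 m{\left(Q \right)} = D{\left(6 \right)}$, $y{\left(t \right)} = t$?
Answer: $83$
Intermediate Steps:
$D{\left(W \right)} = 3 + W^{2}$ ($D{\left(W \right)} = 4 + \left(W W - 1\right) = 4 + \left(W^{2} - 1\right) = 4 + \left(-1 + W^{2}\right) = 3 + W^{2}$)
$m{\left(Q \right)} = -13$ ($m{\left(Q \right)} = - \frac{3 + 6^{2}}{3} = - \frac{3 + 36}{3} = \left(- \frac{1}{3}\right) 39 = -13$)
$n{\left(p,V \right)} = 96$
$w{\left(F,a \right)} = -13$
$n{\left(-208,61 - 9 \right)} + w{\left(206,147 \right)} = 96 - 13 = 83$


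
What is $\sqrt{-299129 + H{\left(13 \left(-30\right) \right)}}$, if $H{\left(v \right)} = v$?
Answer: $i \sqrt{299519} \approx 547.28 i$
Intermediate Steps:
$\sqrt{-299129 + H{\left(13 \left(-30\right) \right)}} = \sqrt{-299129 + 13 \left(-30\right)} = \sqrt{-299129 - 390} = \sqrt{-299519} = i \sqrt{299519}$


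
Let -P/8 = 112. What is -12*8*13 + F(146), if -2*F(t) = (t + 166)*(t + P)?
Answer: 115752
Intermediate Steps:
P = -896 (P = -8*112 = -896)
F(t) = -(-896 + t)*(166 + t)/2 (F(t) = -(t + 166)*(t - 896)/2 = -(166 + t)*(-896 + t)/2 = -(-896 + t)*(166 + t)/2)
-12*8*13 + F(146) = -12*8*13 + (74368 + 365*146 - 1/2*146**2) = -96*13 + (74368 + 53290 - 1/2*21316) = -1248 + (74368 + 53290 - 10658) = -1248 + 117000 = 115752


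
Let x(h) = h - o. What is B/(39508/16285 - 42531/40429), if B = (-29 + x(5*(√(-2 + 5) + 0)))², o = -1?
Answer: 565553801635/904651597 - 184348154200*√3/904651597 ≈ 272.21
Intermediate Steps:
x(h) = 1 + h (x(h) = h - 1*(-1) = h + 1 = 1 + h)
B = (-28 + 5*√3)² (B = (-29 + (1 + 5*(√(-2 + 5) + 0)))² = (-29 + (1 + 5*(√3 + 0)))² = (-29 + (1 + 5*√3))² = (-28 + 5*√3)² ≈ 374.03)
B/(39508/16285 - 42531/40429) = (859 - 280*√3)/(39508/16285 - 42531/40429) = (859 - 280*√3)/(904651597/658386265) = (859 - 280*√3)*(658386265/904651597) = 565553801635/904651597 - 184348154200*√3/904651597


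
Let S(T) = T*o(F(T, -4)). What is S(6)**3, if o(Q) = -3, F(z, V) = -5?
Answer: -5832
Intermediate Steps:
S(T) = -3*T (S(T) = T*(-3) = -3*T)
S(6)**3 = (-3*6)**3 = (-18)**3 = -5832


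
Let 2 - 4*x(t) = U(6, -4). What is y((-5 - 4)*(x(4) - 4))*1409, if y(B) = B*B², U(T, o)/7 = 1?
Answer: 9512538021/64 ≈ 1.4863e+8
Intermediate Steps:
U(T, o) = 7 (U(T, o) = 7*1 = 7)
x(t) = -5/4 (x(t) = ½ - ¼*7 = ½ - 7/4 = -5/4)
y(B) = B³
y((-5 - 4)*(x(4) - 4))*1409 = ((-5 - 4)*(-5/4 - 4))³*1409 = (-9*(-21/4))³*1409 = (189/4)³*1409 = (6751269/64)*1409 = 9512538021/64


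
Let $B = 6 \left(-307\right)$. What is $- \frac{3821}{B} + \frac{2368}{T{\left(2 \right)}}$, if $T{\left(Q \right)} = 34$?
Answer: $\frac{2245885}{31314} \approx 71.721$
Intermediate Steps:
$B = -1842$
$- \frac{3821}{B} + \frac{2368}{T{\left(2 \right)}} = - \frac{3821}{-1842} + \frac{2368}{34} = \left(-3821\right) \left(- \frac{1}{1842}\right) + 2368 \cdot \frac{1}{34} = \frac{3821}{1842} + \frac{1184}{17} = \frac{2245885}{31314}$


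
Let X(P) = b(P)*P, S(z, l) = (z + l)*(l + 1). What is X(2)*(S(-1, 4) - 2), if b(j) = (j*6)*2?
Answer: 624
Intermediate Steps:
S(z, l) = (1 + l)*(l + z) (S(z, l) = (l + z)*(1 + l) = (1 + l)*(l + z))
b(j) = 12*j (b(j) = (6*j)*2 = 12*j)
X(P) = 12*P² (X(P) = (12*P)*P = 12*P²)
X(2)*(S(-1, 4) - 2) = (12*2²)*((4 - 1 + 4² + 4*(-1)) - 2) = (12*4)*((4 - 1 + 16 - 4) - 2) = 48*(15 - 2) = 48*13 = 624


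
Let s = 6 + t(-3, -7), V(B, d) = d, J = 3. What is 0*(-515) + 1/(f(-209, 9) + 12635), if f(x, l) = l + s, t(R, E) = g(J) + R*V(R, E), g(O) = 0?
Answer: 1/12671 ≈ 7.8920e-5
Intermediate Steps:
t(R, E) = E*R (t(R, E) = 0 + R*E = 0 + E*R = E*R)
s = 27 (s = 6 - 7*(-3) = 6 + 21 = 27)
f(x, l) = 27 + l (f(x, l) = l + 27 = 27 + l)
0*(-515) + 1/(f(-209, 9) + 12635) = 0*(-515) + 1/((27 + 9) + 12635) = 0 + 1/(36 + 12635) = 0 + 1/12671 = 1/12671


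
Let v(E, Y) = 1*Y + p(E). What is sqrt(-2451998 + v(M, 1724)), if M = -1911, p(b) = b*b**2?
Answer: I*sqrt(6981271305) ≈ 83554.0*I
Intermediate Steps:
p(b) = b**3
v(E, Y) = Y + E**3 (v(E, Y) = 1*Y + E**3 = Y + E**3)
sqrt(-2451998 + v(M, 1724)) = sqrt(-2451998 + (1724 + (-1911)**3)) = sqrt(-2451998 + (1724 - 6978821031)) = sqrt(-2451998 - 6978819307) = sqrt(-6981271305) = I*sqrt(6981271305)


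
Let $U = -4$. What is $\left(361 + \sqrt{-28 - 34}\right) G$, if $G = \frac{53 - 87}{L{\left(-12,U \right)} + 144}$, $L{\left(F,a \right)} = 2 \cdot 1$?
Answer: $- \frac{6137}{73} - \frac{17 i \sqrt{62}}{73} \approx -84.068 - 1.8337 i$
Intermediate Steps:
$L{\left(F,a \right)} = 2$
$G = - \frac{17}{73}$ ($G = \frac{53 - 87}{2 + 144} = - \frac{34}{146} = \left(-34\right) \frac{1}{146} = - \frac{17}{73} \approx -0.23288$)
$\left(361 + \sqrt{-28 - 34}\right) G = \left(361 + \sqrt{-28 - 34}\right) \left(- \frac{17}{73}\right) = \left(361 + \sqrt{-62}\right) \left(- \frac{17}{73}\right) = \left(361 + i \sqrt{62}\right) \left(- \frac{17}{73}\right) = - \frac{6137}{73} - \frac{17 i \sqrt{62}}{73}$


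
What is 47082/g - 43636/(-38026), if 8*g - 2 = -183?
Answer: -7157411470/3441353 ≈ -2079.8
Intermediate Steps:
g = -181/8 (g = 1/4 + (1/8)*(-183) = 1/4 - 183/8 = -181/8 ≈ -22.625)
47082/g - 43636/(-38026) = 47082/(-181/8) - 43636/(-38026) = 47082*(-8/181) - 43636*(-1/38026) = -376656/181 + 21818/19013 = -7157411470/3441353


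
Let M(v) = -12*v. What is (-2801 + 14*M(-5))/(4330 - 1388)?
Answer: -1961/2942 ≈ -0.66655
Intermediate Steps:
(-2801 + 14*M(-5))/(4330 - 1388) = (-2801 + 14*(-12*(-5)))/(4330 - 1388) = (-2801 + 14*60)/2942 = (-2801 + 840)*(1/2942) = -1961*1/2942 = -1961/2942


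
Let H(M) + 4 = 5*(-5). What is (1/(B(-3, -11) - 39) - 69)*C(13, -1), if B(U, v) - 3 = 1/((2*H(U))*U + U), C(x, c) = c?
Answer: 424866/6155 ≈ 69.028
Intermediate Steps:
H(M) = -29 (H(M) = -4 + 5*(-5) = -4 - 25 = -29)
B(U, v) = 3 - 1/(57*U) (B(U, v) = 3 + 1/((2*(-29))*U + U) = 3 + 1/(-58*U + U) = 3 + 1/(-57*U) = 3 - 1/(57*U))
(1/(B(-3, -11) - 39) - 69)*C(13, -1) = (1/((3 - 1/57/(-3)) - 39) - 69)*(-1) = (1/((3 - 1/57*(-1/3)) - 39) - 69)*(-1) = (1/((3 + 1/171) - 39) - 69)*(-1) = (1/(514/171 - 39) - 69)*(-1) = (1/(-6155/171) - 69)*(-1) = (-171/6155 - 69)*(-1) = -424866/6155*(-1) = 424866/6155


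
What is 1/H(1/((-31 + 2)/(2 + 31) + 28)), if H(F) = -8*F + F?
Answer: -895/231 ≈ -3.8745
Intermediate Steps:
H(F) = -7*F
1/H(1/((-31 + 2)/(2 + 31) + 28)) = 1/(-7/((-31 + 2)/(2 + 31) + 28)) = 1/(-7/(-29/33 + 28)) = 1/(-7/895/33) = 1/(-7*33/895) = 1/(-231/895) = -895/231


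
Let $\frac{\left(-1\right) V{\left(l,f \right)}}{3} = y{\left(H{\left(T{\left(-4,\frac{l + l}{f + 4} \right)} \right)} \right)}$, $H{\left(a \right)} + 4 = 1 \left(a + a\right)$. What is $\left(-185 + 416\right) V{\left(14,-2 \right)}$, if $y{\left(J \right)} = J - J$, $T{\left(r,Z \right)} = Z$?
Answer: $0$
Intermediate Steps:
$H{\left(a \right)} = -4 + 2 a$ ($H{\left(a \right)} = -4 + 1 \left(a + a\right) = -4 + 1 \cdot 2 a = -4 + 2 a$)
$y{\left(J \right)} = 0$
$V{\left(l,f \right)} = 0$ ($V{\left(l,f \right)} = \left(-3\right) 0 = 0$)
$\left(-185 + 416\right) V{\left(14,-2 \right)} = \left(-185 + 416\right) 0 = 231 \cdot 0 = 0$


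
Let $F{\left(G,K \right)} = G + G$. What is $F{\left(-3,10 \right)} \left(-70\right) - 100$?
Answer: $320$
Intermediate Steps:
$F{\left(G,K \right)} = 2 G$
$F{\left(-3,10 \right)} \left(-70\right) - 100 = 2 \left(-3\right) \left(-70\right) - 100 = \left(-6\right) \left(-70\right) - 100 = 420 - 100 = 320$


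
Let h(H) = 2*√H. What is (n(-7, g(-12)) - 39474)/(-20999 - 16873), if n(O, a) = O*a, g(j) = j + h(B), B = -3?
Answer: 6565/6312 + 7*I*√3/18936 ≈ 1.0401 + 0.00064028*I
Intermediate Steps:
g(j) = j + 2*I*√3 (g(j) = j + 2*√(-3) = j + 2*(I*√3) = j + 2*I*√3)
(n(-7, g(-12)) - 39474)/(-20999 - 16873) = (-7*(-12 + 2*I*√3) - 39474)/(-20999 - 16873) = ((84 - 14*I*√3) - 39474)/(-37872) = (-39390 - 14*I*√3)*(-1/37872) = 6565/6312 + 7*I*√3/18936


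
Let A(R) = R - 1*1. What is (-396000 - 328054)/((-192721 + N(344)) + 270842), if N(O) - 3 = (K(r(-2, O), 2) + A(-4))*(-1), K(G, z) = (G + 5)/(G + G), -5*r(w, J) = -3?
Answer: -2172162/234373 ≈ -9.2680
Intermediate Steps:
r(w, J) = ⅗ (r(w, J) = -⅕*(-3) = ⅗)
K(G, z) = (5 + G)/(2*G) (K(G, z) = (5 + G)/((2*G)) = (5 + G)*(1/(2*G)) = (5 + G)/(2*G))
A(R) = -1 + R (A(R) = R - 1 = -1 + R)
N(O) = 10/3 (N(O) = 3 + ((5 + ⅗)/(2*(⅗)) + (-1 - 4))*(-1) = 3 + ((½)*(5/3)*(28/5) - 5)*(-1) = 3 + (14/3 - 5)*(-1) = 3 - ⅓*(-1) = 3 + ⅓ = 10/3)
(-396000 - 328054)/((-192721 + N(344)) + 270842) = (-396000 - 328054)/((-192721 + 10/3) + 270842) = -724054/(-578153/3 + 270842) = -724054/234373/3 = -724054*3/234373 = -2172162/234373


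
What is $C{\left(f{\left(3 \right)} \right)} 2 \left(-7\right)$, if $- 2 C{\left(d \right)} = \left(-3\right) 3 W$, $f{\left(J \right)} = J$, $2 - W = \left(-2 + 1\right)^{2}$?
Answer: $-63$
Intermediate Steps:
$W = 1$ ($W = 2 - \left(-2 + 1\right)^{2} = 2 - \left(-1\right)^{2} = 2 - 1 = 1$)
$C{\left(d \right)} = \frac{9}{2}$ ($C{\left(d \right)} = - \frac{\left(-3\right) 3 \cdot 1}{2} = - \frac{\left(-9\right) 1}{2} = \left(- \frac{1}{2}\right) \left(-9\right) = \frac{9}{2}$)
$C{\left(f{\left(3 \right)} \right)} 2 \left(-7\right) = \frac{9}{2} \cdot 2 \left(-7\right) = 9 \left(-7\right) = -63$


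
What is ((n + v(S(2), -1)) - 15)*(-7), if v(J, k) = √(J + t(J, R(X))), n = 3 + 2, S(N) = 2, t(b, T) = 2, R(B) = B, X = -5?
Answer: 56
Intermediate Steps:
n = 5
v(J, k) = √(2 + J) (v(J, k) = √(J + 2) = √(2 + J))
((n + v(S(2), -1)) - 15)*(-7) = ((5 + √(2 + 2)) - 15)*(-7) = ((5 + √4) - 15)*(-7) = ((5 + 2) - 15)*(-7) = (7 - 15)*(-7) = -8*(-7) = 56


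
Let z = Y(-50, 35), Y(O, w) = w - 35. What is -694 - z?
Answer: -694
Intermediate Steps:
Y(O, w) = -35 + w
z = 0 (z = -35 + 35 = 0)
-694 - z = -694 - 1*0 = -694 + 0 = -694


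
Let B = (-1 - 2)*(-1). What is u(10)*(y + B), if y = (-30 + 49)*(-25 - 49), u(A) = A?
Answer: -14030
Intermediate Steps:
y = -1406 (y = 19*(-74) = -1406)
B = 3 (B = -3*(-1) = 3)
u(10)*(y + B) = 10*(-1406 + 3) = 10*(-1403) = -14030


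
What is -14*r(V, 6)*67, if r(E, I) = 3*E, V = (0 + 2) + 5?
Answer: -19698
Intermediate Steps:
V = 7 (V = 2 + 5 = 7)
-14*r(V, 6)*67 = -42*7*67 = -14*21*67 = -294*67 = -19698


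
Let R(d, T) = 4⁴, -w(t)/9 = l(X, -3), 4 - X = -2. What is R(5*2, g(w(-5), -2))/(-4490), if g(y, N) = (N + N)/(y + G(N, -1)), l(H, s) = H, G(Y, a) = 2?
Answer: -128/2245 ≈ -0.057016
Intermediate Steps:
X = 6 (X = 4 - 1*(-2) = 4 + 2 = 6)
w(t) = -54 (w(t) = -9*6 = -54)
g(y, N) = 2*N/(2 + y) (g(y, N) = (N + N)/(y + 2) = (2*N)/(2 + y) = 2*N/(2 + y))
R(d, T) = 256
R(5*2, g(w(-5), -2))/(-4490) = 256/(-4490) = 256*(-1/4490) = -128/2245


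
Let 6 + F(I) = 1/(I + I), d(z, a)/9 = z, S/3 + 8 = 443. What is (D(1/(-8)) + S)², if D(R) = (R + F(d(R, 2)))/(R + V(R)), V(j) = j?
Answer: 574225369/324 ≈ 1.7723e+6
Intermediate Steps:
S = 1305 (S = -24 + 3*443 = -24 + 1329 = 1305)
d(z, a) = 9*z
F(I) = -6 + 1/(2*I) (F(I) = -6 + 1/(I + I) = -6 + 1/(2*I))
D(R) = (-6 + R + 1/(18*R))/(2*R) (D(R) = (R + (-6 + 1/(2*((9*R)))))/(R + R) = (R + (-6 + (1/(9*R))/2))/((2*R)) = (R + (-6 + 1/(18*R)))*(1/(2*R)) = (-6 + R + 1/(18*R))*(1/(2*R)) = (-6 + R + 1/(18*R))/(2*R))
(D(1/(-8)) + S)² = ((1 + 18*(-6 + 1/(-8))/(-8))/(36*(1/(-8))²) + 1305)² = ((1 + 18*(-⅛)*(-6 - ⅛))/(36*(-⅛)²) + 1305)² = ((1/36)*64*(1 + 18*(-⅛)*(-49/8)) + 1305)² = ((1/36)*64*(1 + 441/32) + 1305)² = ((1/36)*64*(473/32) + 1305)² = (473/18 + 1305)² = (23963/18)² = 574225369/324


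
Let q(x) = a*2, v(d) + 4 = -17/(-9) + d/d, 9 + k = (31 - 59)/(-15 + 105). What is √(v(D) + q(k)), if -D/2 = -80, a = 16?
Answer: √278/3 ≈ 5.5578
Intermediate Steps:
D = 160 (D = -2*(-80) = 160)
k = -419/45 (k = -9 + (31 - 59)/(-15 + 105) = -9 - 28/90 = -9 - 28*1/90 = -9 - 14/45 = -419/45 ≈ -9.3111)
v(d) = -10/9 (v(d) = -4 + (-17/(-9) + d/d) = -4 + (-17*(-⅑) + 1) = -4 + (17/9 + 1) = -4 + 26/9 = -10/9)
q(x) = 32 (q(x) = 16*2 = 32)
√(v(D) + q(k)) = √(-10/9 + 32) = √(278/9) = √278/3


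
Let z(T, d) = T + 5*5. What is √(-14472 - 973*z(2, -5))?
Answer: 9*I*√503 ≈ 201.85*I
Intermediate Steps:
z(T, d) = 25 + T (z(T, d) = T + 25 = 25 + T)
√(-14472 - 973*z(2, -5)) = √(-14472 - 973*(25 + 2)) = √(-14472 - 973*27) = √(-14472 - 26271) = √(-40743) = 9*I*√503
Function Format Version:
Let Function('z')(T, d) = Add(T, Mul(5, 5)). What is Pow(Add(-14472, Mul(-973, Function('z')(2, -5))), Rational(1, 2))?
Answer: Mul(9, I, Pow(503, Rational(1, 2))) ≈ Mul(201.85, I)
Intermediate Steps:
Function('z')(T, d) = Add(25, T) (Function('z')(T, d) = Add(T, 25) = Add(25, T))
Pow(Add(-14472, Mul(-973, Function('z')(2, -5))), Rational(1, 2)) = Pow(Add(-14472, Mul(-973, Add(25, 2))), Rational(1, 2)) = Pow(Add(-14472, Mul(-973, 27)), Rational(1, 2)) = Pow(Add(-14472, -26271), Rational(1, 2)) = Pow(-40743, Rational(1, 2)) = Mul(9, I, Pow(503, Rational(1, 2)))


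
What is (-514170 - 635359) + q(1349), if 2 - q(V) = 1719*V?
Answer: -3468458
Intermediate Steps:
q(V) = 2 - 1719*V
(-514170 - 635359) + q(1349) = (-514170 - 635359) + (2 - 1719*1349) = -1149529 + (2 - 2318931) = -1149529 - 2318929 = -3468458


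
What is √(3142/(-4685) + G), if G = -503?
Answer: I*√11055180445/4685 ≈ 22.443*I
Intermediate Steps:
√(3142/(-4685) + G) = √(3142/(-4685) - 503) = √(3142*(-1/4685) - 503) = √(-3142/4685 - 503) = √(-2359697/4685) = I*√11055180445/4685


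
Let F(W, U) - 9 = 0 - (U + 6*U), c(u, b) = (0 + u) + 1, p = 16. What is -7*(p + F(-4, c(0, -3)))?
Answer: -126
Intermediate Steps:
c(u, b) = 1 + u (c(u, b) = u + 1 = 1 + u)
F(W, U) = 9 - 7*U (F(W, U) = 9 + (0 - (U + 6*U)) = 9 + (0 - 7*U) = 9 - 7*U)
-7*(p + F(-4, c(0, -3))) = -7*(16 + (9 - 7*(1 + 0))) = -7*(16 + (9 - 7*1)) = -7*(16 + (9 - 7)) = -7*(16 + 2) = -7*18 = -126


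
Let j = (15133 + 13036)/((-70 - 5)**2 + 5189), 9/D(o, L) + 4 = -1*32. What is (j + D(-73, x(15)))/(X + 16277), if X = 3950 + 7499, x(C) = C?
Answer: 16977/199885976 ≈ 8.4933e-5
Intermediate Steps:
D(o, L) = -1/4 (D(o, L) = 9/(-4 - 1*32) = 9/(-4 - 32) = 9/(-36) = 9*(-1/36) = -1/4)
X = 11449
j = 28169/10814 (j = 28169/((-75)**2 + 5189) = 28169/(5625 + 5189) = 28169/10814 ≈ 2.6049)
(j + D(-73, x(15)))/(X + 16277) = (28169/10814 - 1/4)/(11449 + 16277) = (50931/21628)/27726 = (50931/21628)*(1/27726) = 16977/199885976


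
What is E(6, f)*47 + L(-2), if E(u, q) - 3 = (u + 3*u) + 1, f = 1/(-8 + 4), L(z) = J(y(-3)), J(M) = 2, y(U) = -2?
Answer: 1318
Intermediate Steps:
L(z) = 2
f = -1/4 (f = 1/(-4) = -1/4 ≈ -0.25000)
E(u, q) = 4 + 4*u (E(u, q) = 3 + ((u + 3*u) + 1) = 3 + (4*u + 1) = 3 + (1 + 4*u) = 4 + 4*u)
E(6, f)*47 + L(-2) = (4 + 4*6)*47 + 2 = (4 + 24)*47 + 2 = 28*47 + 2 = 1316 + 2 = 1318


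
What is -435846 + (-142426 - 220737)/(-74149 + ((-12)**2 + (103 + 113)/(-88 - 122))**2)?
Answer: -28674957002939/65792509 ≈ -4.3584e+5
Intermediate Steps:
-435846 + (-142426 - 220737)/(-74149 + ((-12)**2 + (103 + 113)/(-88 - 122))**2) = -435846 - 363163/(-74149 + (144 + 216/(-210))**2) = -435846 - 363163/(-74149 + (144 + 216*(-1/210))**2) = -435846 - 363163/(-74149 + (144 - 36/35)**2) = -435846 - 363163/(-74149 + (5004/35)**2) = -435846 - 363163/(-74149 + 25040016/1225) = -435846 - 363163/(-65792509/1225) = -435846 - 363163*(-1225/65792509) = -435846 + 444874675/65792509 = -28674957002939/65792509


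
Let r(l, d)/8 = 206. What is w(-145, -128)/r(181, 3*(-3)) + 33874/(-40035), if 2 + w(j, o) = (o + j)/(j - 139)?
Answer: -15865926293/18737661120 ≈ -0.84674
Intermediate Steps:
r(l, d) = 1648 (r(l, d) = 8*206 = 1648)
w(j, o) = -2 + (j + o)/(-139 + j) (w(j, o) = -2 + (o + j)/(j - 139) = -2 + (j + o)/(-139 + j))
w(-145, -128)/r(181, 3*(-3)) + 33874/(-40035) = ((278 - 128 - 1*(-145))/(-139 - 145))/1648 + 33874/(-40035) = ((278 - 128 + 145)/(-284))*(1/1648) + 33874*(-1/40035) = -1/284*295*(1/1648) - 33874/40035 = -295/284*1/1648 - 33874/40035 = -295/468032 - 33874/40035 = -15865926293/18737661120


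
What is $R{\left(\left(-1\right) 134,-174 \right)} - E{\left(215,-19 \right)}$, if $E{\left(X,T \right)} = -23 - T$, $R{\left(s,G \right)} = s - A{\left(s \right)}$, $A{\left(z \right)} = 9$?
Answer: $-139$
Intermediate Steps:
$R{\left(s,G \right)} = -9 + s$ ($R{\left(s,G \right)} = s - 9 = -9 + s$)
$R{\left(\left(-1\right) 134,-174 \right)} - E{\left(215,-19 \right)} = \left(-9 - 134\right) - \left(-23 - -19\right) = \left(-9 - 134\right) - \left(-23 + 19\right) = -143 - -4 = -143 + 4 = -139$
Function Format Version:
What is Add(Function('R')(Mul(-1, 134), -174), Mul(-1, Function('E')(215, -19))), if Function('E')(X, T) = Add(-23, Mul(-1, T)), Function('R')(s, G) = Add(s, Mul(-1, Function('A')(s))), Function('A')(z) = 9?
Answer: -139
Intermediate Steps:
Function('R')(s, G) = Add(-9, s) (Function('R')(s, G) = Add(s, Mul(-1, 9)) = Add(s, -9) = Add(-9, s))
Add(Function('R')(Mul(-1, 134), -174), Mul(-1, Function('E')(215, -19))) = Add(Add(-9, Mul(-1, 134)), Mul(-1, Add(-23, Mul(-1, -19)))) = Add(Add(-9, -134), Mul(-1, Add(-23, 19))) = Add(-143, Mul(-1, -4)) = Add(-143, 4) = -139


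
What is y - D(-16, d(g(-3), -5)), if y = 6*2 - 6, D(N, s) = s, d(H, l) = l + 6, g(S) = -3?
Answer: 5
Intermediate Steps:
d(H, l) = 6 + l
y = 6 (y = 12 - 6 = 6)
y - D(-16, d(g(-3), -5)) = 6 - (6 - 5) = 6 - 1*1 = 6 - 1 = 5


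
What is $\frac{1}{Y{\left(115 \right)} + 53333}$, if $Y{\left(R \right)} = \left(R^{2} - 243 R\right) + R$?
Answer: $\frac{1}{38728} \approx 2.5821 \cdot 10^{-5}$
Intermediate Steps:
$Y{\left(R \right)} = R^{2} - 242 R$
$\frac{1}{Y{\left(115 \right)} + 53333} = \frac{1}{115 \left(-242 + 115\right) + 53333} = \frac{1}{115 \left(-127\right) + 53333} = \frac{1}{-14605 + 53333} = \frac{1}{38728}$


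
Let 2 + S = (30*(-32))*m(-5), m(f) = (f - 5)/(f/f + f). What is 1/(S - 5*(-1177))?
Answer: 1/3483 ≈ 0.00028711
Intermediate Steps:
m(f) = (-5 + f)/(1 + f)
S = -2402 (S = -2 + (30*(-32))*((-5 - 5)/(1 - 5)) = -2 - 960*(-10)/(-4) = -2 - (-240)*(-10) = -2 - 960*5/2 = -2 - 2400 = -2402)
1/(S - 5*(-1177)) = 1/(-2402 - 5*(-1177)) = 1/(-2402 + 5885) = 1/3483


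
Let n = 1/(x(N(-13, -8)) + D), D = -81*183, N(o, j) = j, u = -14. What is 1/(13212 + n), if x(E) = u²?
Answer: 14627/193251923 ≈ 7.5689e-5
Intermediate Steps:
x(E) = 196 (x(E) = (-14)² = 196)
D = -14823
n = -1/14627 (n = 1/(196 - 14823) = 1/(-14627) = -1/14627 ≈ -6.8367e-5)
1/(13212 + n) = 1/(13212 - 1/14627) = 1/(193251923/14627) = 14627/193251923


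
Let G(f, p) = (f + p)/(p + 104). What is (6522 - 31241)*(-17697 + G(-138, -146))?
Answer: 9182984905/21 ≈ 4.3728e+8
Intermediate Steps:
G(f, p) = (f + p)/(104 + p)
(6522 - 31241)*(-17697 + G(-138, -146)) = (6522 - 31241)*(-17697 + (-138 - 146)/(104 - 146)) = -24719*(-17697 - 284/(-42)) = -24719*(-17697 - 1/42*(-284)) = -24719*(-17697 + 142/21) = -24719*(-371495/21) = 9182984905/21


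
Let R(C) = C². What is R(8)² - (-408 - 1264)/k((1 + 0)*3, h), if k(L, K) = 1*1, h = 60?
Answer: 5768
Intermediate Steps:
k(L, K) = 1
R(8)² - (-408 - 1264)/k((1 + 0)*3, h) = (8²)² - (-408 - 1264)/1 = 64² - (-1672) = 4096 - 1*(-1672) = 4096 + 1672 = 5768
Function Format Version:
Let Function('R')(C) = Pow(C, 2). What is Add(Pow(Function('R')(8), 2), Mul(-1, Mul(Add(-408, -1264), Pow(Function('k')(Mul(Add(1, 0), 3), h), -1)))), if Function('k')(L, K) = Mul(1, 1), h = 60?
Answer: 5768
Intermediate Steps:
Function('k')(L, K) = 1
Add(Pow(Function('R')(8), 2), Mul(-1, Mul(Add(-408, -1264), Pow(Function('k')(Mul(Add(1, 0), 3), h), -1)))) = Add(Pow(Pow(8, 2), 2), Mul(-1, Mul(Add(-408, -1264), Pow(1, -1)))) = Add(Pow(64, 2), Mul(-1, Mul(-1672, 1))) = Add(4096, Mul(-1, -1672)) = Add(4096, 1672) = 5768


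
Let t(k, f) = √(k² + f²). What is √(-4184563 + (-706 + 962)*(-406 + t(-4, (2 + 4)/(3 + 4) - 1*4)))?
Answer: √(-210136451 + 3584*√317)/7 ≈ 2070.6*I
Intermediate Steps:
t(k, f) = √(f² + k²)
√(-4184563 + (-706 + 962)*(-406 + t(-4, (2 + 4)/(3 + 4) - 1*4))) = √(-4184563 + (-706 + 962)*(-406 + √(((2 + 4)/(3 + 4) - 1*4)² + (-4)²))) = √(-4184563 + 256*(-406 + √((6/7 - 4)² + 16))) = √(-4184563 + 256*(-406 + √((-22/7)² + 16))) = √(-4184563 + 256*(-406 + √(484/49 + 16))) = √(-4184563 + 256*(-406 + √(1268/49))) = √(-4184563 + 256*(-406 + 2*√317/7)) = √(-4184563 + (-103936 + 512*√317/7)) = √(-4288499 + 512*√317/7)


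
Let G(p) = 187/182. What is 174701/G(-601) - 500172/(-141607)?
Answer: 4502570512438/26480509 ≈ 1.7003e+5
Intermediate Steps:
G(p) = 187/182 (G(p) = 187*(1/182) = 187/182)
174701/G(-601) - 500172/(-141607) = 174701/(187/182) - 500172/(-141607) = 174701*(182/187) - 500172*(-1/141607) = 31795582/187 + 500172/141607 = 4502570512438/26480509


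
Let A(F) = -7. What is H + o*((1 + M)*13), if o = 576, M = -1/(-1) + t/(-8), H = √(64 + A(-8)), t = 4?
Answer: 11232 + √57 ≈ 11240.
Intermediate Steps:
H = √57 (H = √(64 - 7) = √57 ≈ 7.5498)
M = ½ (M = -1/(-1) + 4/(-8) = -1*(-1) + 4*(-⅛) = 1 - ½ = ½ ≈ 0.50000)
H + o*((1 + M)*13) = √57 + 576*((1 + ½)*13) = √57 + 576*((3/2)*13) = √57 + 576*(39/2) = √57 + 11232 = 11232 + √57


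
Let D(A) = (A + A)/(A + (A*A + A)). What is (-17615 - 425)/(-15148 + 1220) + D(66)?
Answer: 78411/59194 ≈ 1.3246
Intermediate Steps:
D(A) = 2*A/(A² + 2*A) (D(A) = (2*A)/(A + (A² + A)) = (2*A)/(A + (A + A²)) = (2*A)/(A² + 2*A) = 2*A/(A² + 2*A))
(-17615 - 425)/(-15148 + 1220) + D(66) = (-17615 - 425)/(-15148 + 1220) + 2/(2 + 66) = -18040/(-13928) + 2/68 = -18040*(-1/13928) + 2*(1/68) = 2255/1741 + 1/34 = 78411/59194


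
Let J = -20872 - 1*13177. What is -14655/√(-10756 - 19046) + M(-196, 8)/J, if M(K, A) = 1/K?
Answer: 1/6673604 + 4885*I*√29802/9934 ≈ 1.4984e-7 + 84.891*I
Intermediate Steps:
J = -34049 (J = -20872 - 13177 = -34049)
-14655/√(-10756 - 19046) + M(-196, 8)/J = -14655/√(-10756 - 19046) + 1/(-196*(-34049)) = -14655*(-I*√29802/29802) - 1/196*(-1/34049) = -14655*(-I*√29802/29802) + 1/6673604 = -(-4885)*I*√29802/9934 + 1/6673604 = 4885*I*√29802/9934 + 1/6673604 = 1/6673604 + 4885*I*√29802/9934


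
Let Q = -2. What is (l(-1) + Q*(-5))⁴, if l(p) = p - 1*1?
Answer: 4096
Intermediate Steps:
l(p) = -1 + p (l(p) = p - 1 = -1 + p)
(l(-1) + Q*(-5))⁴ = ((-1 - 1) - 2*(-5))⁴ = (-2 + 10)⁴ = 8⁴ = 4096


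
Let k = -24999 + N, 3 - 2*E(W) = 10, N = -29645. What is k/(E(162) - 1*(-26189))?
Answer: -109288/52371 ≈ -2.0868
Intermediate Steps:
E(W) = -7/2 (E(W) = 3/2 - ½*10 = 3/2 - 5 = -7/2)
k = -54644 (k = -24999 - 29645 = -54644)
k/(E(162) - 1*(-26189)) = -54644/(-7/2 - 1*(-26189)) = -54644/(-7/2 + 26189) = -54644/52371/2 = -54644*2/52371 = -109288/52371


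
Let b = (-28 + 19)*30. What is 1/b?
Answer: -1/270 ≈ -0.0037037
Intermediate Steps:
b = -270 (b = -9*30 = -270)
1/b = 1/(-270) = -1/270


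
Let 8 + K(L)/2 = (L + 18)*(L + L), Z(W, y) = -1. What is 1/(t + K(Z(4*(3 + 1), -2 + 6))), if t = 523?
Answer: 1/439 ≈ 0.0022779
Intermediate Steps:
K(L) = -16 + 4*L*(18 + L) (K(L) = -16 + 2*((L + 18)*(L + L)) = -16 + 2*((18 + L)*(2*L)) = -16 + 2*(2*L*(18 + L)) = -16 + 4*L*(18 + L))
1/(t + K(Z(4*(3 + 1), -2 + 6))) = 1/(523 + (-16 + 4*(-1)² + 72*(-1))) = 1/(523 + (-16 + 4*1 - 72)) = 1/(523 + (-16 + 4 - 72)) = 1/(523 - 84) = 1/439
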